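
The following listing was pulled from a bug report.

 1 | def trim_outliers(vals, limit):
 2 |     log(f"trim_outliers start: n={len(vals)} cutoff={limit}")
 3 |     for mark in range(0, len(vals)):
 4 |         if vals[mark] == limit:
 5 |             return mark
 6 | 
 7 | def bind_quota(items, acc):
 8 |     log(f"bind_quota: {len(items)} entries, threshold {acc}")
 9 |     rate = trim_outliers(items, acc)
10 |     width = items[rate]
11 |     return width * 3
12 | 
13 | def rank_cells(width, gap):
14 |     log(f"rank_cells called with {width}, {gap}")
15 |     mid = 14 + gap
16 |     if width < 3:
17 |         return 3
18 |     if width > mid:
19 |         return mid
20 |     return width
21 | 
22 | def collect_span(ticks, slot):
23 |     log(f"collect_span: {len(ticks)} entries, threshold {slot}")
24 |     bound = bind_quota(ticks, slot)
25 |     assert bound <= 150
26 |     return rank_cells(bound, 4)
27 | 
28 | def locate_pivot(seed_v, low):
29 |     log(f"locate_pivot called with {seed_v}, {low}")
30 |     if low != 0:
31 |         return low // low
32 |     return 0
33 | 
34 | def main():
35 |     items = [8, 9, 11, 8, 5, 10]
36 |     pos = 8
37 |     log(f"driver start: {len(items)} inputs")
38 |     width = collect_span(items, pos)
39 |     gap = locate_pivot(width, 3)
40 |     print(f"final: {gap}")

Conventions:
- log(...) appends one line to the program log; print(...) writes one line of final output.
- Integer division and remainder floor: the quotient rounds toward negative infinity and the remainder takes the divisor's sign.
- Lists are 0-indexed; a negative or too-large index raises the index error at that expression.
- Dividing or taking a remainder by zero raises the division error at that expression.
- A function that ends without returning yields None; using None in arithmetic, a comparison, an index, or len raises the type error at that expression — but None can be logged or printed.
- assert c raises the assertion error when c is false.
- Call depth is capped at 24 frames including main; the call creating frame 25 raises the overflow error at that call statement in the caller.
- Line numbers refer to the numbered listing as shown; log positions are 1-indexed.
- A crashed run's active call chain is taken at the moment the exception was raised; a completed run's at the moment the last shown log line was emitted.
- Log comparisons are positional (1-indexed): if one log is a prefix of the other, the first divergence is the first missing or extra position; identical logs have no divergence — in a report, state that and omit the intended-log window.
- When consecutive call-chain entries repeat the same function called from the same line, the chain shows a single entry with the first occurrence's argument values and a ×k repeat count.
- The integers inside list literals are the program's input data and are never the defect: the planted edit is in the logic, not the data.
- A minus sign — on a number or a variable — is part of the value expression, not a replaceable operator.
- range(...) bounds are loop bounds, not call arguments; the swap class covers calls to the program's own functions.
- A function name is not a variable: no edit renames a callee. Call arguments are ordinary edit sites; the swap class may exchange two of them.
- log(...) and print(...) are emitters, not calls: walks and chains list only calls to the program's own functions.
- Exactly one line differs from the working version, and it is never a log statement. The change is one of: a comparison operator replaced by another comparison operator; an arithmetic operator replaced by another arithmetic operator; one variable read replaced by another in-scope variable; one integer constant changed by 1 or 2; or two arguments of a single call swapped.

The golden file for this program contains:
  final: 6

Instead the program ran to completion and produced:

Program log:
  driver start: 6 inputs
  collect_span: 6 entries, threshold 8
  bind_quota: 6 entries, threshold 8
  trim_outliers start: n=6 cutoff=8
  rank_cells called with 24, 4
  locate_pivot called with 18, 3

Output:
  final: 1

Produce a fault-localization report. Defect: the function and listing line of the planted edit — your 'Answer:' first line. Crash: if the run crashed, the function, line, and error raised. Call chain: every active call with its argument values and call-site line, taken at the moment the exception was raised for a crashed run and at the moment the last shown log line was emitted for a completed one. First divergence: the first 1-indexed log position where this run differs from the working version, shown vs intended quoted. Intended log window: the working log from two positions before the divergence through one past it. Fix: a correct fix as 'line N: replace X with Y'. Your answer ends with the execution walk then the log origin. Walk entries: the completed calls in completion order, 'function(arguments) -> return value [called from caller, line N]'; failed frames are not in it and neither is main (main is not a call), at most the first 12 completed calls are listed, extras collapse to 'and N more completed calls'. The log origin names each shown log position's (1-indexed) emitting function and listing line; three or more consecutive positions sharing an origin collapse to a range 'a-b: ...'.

Answer: the defect is in locate_pivot at line 31.
Key observation: Every logged value matches the working version; the printed result is what differs.
Call chain: main -> locate_pivot(18, 3) (called at line 39).
First divergence: there is none — every log position agrees.
Execution walk:
  trim_outliers([8, 9, 11, 8, 5, 10], 8) -> 0  [called from bind_quota, line 9]
  bind_quota([8, 9, 11, 8, 5, 10], 8) -> 24  [called from collect_span, line 24]
  rank_cells(24, 4) -> 18  [called from collect_span, line 26]
  collect_span([8, 9, 11, 8, 5, 10], 8) -> 18  [called from main, line 38]
  locate_pivot(18, 3) -> 1  [called from main, line 39]
Log origin:
  1: from main, line 37
  2: from collect_span, line 23
  3: from bind_quota, line 8
  4: from trim_outliers, line 2
  5: from rank_cells, line 14
  6: from locate_pivot, line 29
A correct fix: line 31: replace `low // low` with `seed_v // low`.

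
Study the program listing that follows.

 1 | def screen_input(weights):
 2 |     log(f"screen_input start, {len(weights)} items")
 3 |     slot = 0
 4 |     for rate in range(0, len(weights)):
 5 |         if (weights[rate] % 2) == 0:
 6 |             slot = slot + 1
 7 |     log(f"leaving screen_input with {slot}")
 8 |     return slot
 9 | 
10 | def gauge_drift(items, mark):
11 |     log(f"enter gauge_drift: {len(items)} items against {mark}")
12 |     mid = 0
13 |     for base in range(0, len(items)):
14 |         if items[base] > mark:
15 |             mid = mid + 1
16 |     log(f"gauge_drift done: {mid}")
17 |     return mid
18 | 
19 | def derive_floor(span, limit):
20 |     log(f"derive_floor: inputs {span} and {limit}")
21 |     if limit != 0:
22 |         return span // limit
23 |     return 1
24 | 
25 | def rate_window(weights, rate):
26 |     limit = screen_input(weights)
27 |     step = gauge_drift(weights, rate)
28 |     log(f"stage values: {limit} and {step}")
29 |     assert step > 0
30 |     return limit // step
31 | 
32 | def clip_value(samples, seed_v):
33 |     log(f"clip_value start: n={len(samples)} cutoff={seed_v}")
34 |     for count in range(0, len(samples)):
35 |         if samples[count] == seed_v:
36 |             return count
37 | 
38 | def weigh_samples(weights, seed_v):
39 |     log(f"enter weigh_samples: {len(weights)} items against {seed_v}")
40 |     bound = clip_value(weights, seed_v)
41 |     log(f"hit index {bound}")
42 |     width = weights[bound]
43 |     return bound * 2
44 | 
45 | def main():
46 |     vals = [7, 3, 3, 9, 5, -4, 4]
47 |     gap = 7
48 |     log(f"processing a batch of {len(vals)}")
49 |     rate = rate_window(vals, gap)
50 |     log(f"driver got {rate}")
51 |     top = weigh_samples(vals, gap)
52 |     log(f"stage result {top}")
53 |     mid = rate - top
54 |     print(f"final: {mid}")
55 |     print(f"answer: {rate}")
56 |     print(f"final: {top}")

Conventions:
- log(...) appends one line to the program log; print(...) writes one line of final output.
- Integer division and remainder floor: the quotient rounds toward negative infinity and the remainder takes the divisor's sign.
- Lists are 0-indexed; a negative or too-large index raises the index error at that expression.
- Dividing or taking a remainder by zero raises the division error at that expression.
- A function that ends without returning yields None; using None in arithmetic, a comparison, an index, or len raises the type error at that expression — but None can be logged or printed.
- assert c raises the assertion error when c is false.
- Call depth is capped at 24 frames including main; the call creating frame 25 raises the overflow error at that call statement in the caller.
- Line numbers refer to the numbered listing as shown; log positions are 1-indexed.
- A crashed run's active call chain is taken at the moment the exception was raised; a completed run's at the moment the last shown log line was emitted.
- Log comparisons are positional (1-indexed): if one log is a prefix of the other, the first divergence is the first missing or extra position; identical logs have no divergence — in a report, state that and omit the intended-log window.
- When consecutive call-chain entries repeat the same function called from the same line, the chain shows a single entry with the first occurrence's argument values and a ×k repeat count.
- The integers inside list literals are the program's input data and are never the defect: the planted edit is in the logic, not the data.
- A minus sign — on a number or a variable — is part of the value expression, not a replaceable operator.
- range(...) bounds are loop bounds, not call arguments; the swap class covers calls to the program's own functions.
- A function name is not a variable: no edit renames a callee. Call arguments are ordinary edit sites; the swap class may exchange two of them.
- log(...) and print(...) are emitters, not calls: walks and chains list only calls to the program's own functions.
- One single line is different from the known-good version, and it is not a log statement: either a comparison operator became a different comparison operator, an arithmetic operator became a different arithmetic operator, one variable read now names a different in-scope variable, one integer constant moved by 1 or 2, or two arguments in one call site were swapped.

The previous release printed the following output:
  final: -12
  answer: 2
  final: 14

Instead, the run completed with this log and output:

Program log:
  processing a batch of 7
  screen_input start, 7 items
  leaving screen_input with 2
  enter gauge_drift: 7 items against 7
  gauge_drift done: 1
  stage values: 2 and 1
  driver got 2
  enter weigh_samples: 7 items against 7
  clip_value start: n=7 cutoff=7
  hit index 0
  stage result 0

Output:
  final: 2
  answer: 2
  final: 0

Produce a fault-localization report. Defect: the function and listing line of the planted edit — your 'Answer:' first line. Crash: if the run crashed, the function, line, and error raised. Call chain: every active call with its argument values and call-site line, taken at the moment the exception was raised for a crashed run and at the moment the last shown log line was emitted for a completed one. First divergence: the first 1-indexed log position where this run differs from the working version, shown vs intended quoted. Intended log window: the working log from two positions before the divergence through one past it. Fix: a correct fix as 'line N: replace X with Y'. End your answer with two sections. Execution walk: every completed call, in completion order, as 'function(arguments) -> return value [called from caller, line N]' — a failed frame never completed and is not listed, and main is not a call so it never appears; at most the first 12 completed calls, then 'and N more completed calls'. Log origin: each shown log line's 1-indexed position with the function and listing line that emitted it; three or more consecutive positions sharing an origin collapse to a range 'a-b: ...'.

Answer: the defect is in weigh_samples at line 43.
Core observation: Position 11 is the first bad log line: 'stage result 0' should read 'stage result 14'.
Call chain: main.
First divergence: position 11 — the shown line 'stage result 0' should read 'stage result 14'.
Intended log window:
  9: clip_value start: n=7 cutoff=7
  10: hit index 0
  11: stage result 14
Execution walk:
  screen_input([7, 3, 3, 9, 5, -4, 4]) -> 2  [called from rate_window, line 26]
  gauge_drift([7, 3, 3, 9, 5, -4, 4], 7) -> 1  [called from rate_window, line 27]
  rate_window([7, 3, 3, 9, 5, -4, 4], 7) -> 2  [called from main, line 49]
  clip_value([7, 3, 3, 9, 5, -4, 4], 7) -> 0  [called from weigh_samples, line 40]
  weigh_samples([7, 3, 3, 9, 5, -4, 4], 7) -> 0  [called from main, line 51]
Origin of each log line:
  1: logged in main at line 48
  2: logged in screen_input at line 2
  3: logged in screen_input at line 7
  4: logged in gauge_drift at line 11
  5: logged in gauge_drift at line 16
  6: logged in rate_window at line 28
  7: logged in main at line 50
  8: logged in weigh_samples at line 39
  9: logged in clip_value at line 33
  10: logged in weigh_samples at line 41
  11: logged in main at line 52
A correct fix: line 43: replace `bound` with `width`.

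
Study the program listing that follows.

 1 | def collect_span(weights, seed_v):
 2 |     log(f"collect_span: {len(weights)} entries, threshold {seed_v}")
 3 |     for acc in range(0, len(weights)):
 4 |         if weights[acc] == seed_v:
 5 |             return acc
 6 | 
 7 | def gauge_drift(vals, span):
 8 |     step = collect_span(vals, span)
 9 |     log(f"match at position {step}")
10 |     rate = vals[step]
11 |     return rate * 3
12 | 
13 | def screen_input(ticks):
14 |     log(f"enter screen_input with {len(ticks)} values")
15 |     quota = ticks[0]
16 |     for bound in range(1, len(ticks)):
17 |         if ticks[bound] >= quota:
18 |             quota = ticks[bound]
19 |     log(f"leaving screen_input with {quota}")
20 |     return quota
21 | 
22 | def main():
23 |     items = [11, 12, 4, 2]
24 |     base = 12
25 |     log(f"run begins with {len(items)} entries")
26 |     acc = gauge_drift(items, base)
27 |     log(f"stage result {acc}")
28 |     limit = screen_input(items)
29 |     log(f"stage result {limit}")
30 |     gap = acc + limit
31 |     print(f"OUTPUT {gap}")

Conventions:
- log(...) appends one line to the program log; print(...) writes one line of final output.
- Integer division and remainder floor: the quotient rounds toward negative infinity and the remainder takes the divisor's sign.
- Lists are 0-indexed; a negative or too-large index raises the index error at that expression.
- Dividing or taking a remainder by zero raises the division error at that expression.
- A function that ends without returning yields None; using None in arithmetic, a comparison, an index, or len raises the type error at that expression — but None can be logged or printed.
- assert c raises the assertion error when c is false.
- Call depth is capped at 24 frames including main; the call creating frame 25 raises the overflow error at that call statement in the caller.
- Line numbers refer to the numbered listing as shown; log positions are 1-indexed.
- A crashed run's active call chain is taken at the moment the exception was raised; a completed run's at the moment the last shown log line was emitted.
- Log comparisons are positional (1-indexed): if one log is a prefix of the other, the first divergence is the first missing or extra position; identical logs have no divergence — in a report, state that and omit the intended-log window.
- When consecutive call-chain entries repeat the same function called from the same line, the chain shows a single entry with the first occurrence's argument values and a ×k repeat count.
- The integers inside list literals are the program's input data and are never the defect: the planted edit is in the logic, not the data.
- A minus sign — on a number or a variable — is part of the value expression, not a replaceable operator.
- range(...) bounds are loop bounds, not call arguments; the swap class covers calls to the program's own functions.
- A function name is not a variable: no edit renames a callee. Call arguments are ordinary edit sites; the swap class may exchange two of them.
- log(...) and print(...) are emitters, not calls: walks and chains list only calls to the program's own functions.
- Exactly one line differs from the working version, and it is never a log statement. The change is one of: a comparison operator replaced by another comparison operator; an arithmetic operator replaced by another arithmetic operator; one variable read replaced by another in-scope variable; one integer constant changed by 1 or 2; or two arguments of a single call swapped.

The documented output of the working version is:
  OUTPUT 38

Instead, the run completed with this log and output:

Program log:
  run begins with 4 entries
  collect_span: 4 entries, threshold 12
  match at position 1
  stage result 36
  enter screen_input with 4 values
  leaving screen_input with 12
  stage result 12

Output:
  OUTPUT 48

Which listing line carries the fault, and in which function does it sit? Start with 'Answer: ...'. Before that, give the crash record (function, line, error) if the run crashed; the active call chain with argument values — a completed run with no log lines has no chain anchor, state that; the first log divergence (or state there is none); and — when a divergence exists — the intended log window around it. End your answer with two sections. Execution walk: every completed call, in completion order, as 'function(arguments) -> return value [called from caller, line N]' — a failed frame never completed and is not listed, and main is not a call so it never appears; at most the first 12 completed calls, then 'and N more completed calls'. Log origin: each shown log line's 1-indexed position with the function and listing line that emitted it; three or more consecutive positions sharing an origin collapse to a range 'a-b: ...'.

Answer: the defect is in screen_input at line 17.
Key observation: The earliest visible damage is log position 6 — 'leaving screen_input with 12' rather than the intended 'leaving screen_input with 2'.
Call chain: main.
First divergence: position 6; shown 'leaving screen_input with 12' vs intended 'leaving screen_input with 2'.
Intended log window:
  4: stage result 36
  5: enter screen_input with 4 values
  6: leaving screen_input with 2
  7: stage result 2
Execution walk:
  collect_span([11, 12, 4, 2], 12) -> 1  [called from gauge_drift, line 8]
  gauge_drift([11, 12, 4, 2], 12) -> 36  [called from main, line 26]
  screen_input([11, 12, 4, 2]) -> 12  [called from main, line 28]
Log origin:
  1: from main, line 25
  2: from collect_span, line 2
  3: from gauge_drift, line 9
  4: from main, line 27
  5: from screen_input, line 14
  6: from screen_input, line 19
  7: from main, line 29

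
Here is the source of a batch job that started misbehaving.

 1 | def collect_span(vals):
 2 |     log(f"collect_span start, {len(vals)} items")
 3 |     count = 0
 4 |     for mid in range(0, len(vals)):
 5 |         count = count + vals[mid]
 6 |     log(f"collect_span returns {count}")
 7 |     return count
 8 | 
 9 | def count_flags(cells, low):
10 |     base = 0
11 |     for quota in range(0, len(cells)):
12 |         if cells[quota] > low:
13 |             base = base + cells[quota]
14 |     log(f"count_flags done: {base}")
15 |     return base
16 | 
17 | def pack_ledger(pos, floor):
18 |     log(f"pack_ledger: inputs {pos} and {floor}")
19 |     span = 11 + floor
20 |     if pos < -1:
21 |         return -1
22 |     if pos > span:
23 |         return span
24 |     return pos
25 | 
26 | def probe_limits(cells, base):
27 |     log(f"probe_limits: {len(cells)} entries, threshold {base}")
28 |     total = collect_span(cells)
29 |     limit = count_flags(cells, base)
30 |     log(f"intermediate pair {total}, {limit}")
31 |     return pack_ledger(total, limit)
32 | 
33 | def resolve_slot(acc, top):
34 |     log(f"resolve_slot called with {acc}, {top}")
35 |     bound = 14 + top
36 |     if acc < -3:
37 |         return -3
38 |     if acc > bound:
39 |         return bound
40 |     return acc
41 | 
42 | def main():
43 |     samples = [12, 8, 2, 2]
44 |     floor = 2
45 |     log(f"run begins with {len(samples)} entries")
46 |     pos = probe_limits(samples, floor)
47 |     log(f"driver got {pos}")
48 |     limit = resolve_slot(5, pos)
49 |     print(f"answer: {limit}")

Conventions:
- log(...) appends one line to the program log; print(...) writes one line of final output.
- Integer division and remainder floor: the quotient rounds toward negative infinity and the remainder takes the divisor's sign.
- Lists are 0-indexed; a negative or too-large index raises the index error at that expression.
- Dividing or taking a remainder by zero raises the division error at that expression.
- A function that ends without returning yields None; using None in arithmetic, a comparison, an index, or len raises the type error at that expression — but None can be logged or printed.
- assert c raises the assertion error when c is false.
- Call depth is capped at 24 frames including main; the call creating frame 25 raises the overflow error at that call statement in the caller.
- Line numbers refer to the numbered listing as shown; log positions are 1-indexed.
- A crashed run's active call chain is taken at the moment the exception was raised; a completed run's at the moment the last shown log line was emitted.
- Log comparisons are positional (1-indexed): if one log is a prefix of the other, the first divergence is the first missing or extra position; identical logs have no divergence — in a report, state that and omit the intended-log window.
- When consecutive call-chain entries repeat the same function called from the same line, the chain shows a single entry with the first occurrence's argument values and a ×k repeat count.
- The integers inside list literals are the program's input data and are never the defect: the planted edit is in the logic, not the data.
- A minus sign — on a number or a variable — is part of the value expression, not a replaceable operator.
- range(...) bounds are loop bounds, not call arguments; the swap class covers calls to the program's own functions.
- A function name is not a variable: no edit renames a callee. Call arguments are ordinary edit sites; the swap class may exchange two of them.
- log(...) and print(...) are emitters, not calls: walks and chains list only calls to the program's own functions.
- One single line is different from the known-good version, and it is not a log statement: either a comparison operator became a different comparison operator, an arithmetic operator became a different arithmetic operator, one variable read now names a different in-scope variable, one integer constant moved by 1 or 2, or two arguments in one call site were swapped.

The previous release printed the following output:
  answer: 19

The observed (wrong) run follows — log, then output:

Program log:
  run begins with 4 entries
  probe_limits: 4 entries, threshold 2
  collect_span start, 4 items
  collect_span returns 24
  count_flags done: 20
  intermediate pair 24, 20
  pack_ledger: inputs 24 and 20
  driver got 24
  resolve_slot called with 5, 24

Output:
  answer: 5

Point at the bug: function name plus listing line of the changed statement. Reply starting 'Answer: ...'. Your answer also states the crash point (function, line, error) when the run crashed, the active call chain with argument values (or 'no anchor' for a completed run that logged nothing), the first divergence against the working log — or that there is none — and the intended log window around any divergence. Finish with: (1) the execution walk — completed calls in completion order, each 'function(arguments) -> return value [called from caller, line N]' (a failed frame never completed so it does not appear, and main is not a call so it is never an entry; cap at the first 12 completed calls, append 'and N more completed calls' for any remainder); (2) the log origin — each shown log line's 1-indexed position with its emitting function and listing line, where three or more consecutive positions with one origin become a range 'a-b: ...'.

Answer: the defect is in main at line 48.
Key observation: Everything matches until log position 9, which reads 'resolve_slot called with 5, 24' in place of 'resolve_slot called with 24, 5'.
Call chain: main -> resolve_slot(5, 24) (called at line 48).
First divergence: position 9 — shown 'resolve_slot called with 5, 24', intended 'resolve_slot called with 24, 5'.
Intended log window:
  7: pack_ledger: inputs 24 and 20
  8: driver got 24
  9: resolve_slot called with 24, 5
Execution walk:
  collect_span([12, 8, 2, 2]) -> 24  [called from probe_limits, line 28]
  count_flags([12, 8, 2, 2], 2) -> 20  [called from probe_limits, line 29]
  pack_ledger(24, 20) -> 24  [called from probe_limits, line 31]
  probe_limits([12, 8, 2, 2], 2) -> 24  [called from main, line 46]
  resolve_slot(5, 24) -> 5  [called from main, line 48]
Log origin:
  1: from main, line 45
  2: from probe_limits, line 27
  3: from collect_span, line 2
  4: from collect_span, line 6
  5: from count_flags, line 14
  6: from probe_limits, line 30
  7: from pack_ledger, line 18
  8: from main, line 47
  9: from resolve_slot, line 34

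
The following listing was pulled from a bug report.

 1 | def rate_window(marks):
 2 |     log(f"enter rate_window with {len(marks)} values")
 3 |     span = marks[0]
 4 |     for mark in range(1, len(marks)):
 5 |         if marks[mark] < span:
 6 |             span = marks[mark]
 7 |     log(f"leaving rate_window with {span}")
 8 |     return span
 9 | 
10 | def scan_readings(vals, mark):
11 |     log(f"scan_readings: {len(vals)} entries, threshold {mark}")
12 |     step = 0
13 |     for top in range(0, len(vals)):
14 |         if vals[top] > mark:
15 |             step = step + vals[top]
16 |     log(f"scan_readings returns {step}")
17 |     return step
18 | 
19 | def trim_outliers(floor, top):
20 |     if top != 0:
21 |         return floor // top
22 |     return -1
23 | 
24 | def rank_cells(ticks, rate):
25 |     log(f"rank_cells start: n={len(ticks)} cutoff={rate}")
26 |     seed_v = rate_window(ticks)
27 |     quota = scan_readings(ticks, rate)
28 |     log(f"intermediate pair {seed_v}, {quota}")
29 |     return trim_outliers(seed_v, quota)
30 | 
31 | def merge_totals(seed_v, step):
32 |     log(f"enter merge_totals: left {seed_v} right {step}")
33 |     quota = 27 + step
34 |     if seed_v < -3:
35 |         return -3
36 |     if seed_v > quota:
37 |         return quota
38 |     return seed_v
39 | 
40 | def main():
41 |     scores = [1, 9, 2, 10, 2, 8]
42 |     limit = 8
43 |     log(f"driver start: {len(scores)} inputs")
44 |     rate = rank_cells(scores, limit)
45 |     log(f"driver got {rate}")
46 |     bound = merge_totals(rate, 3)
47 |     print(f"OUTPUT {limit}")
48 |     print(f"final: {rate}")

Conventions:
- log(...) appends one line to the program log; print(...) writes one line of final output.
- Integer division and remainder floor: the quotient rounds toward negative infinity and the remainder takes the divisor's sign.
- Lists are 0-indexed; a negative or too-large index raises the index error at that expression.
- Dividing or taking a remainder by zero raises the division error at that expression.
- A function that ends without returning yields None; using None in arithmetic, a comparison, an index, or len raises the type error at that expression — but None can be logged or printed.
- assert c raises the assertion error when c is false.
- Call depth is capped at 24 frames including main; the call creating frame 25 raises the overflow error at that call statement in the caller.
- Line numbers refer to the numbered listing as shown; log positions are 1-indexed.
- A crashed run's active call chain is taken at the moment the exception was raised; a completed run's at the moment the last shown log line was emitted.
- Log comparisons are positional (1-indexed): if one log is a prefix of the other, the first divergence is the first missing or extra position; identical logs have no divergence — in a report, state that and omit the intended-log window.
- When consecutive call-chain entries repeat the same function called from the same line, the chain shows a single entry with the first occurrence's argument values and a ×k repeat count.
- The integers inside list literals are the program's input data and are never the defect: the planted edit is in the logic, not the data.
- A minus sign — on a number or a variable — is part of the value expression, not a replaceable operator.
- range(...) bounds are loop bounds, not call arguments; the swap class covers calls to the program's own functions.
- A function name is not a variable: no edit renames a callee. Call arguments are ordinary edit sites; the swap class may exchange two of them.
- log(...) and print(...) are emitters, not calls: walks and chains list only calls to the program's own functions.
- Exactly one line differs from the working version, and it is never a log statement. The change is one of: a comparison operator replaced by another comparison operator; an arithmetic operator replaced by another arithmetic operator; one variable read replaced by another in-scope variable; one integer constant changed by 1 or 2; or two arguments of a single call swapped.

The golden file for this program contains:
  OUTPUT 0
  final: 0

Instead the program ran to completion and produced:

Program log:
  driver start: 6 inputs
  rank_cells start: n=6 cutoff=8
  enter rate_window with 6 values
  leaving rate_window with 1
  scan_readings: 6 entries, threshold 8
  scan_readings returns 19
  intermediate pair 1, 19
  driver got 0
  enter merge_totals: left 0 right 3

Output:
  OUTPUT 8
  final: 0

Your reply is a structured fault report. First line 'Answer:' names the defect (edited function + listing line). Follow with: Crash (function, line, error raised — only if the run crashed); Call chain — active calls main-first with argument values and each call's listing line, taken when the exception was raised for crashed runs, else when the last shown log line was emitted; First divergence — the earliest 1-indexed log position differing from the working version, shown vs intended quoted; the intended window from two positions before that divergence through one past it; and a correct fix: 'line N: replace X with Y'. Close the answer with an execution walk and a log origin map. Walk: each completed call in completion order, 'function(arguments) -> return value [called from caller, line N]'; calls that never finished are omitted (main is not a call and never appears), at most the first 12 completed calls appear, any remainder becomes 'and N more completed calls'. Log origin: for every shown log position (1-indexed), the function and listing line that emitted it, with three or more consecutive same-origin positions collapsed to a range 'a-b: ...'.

Answer: the defect is in main at line 47.
Key observation: No log line changed; the fault shows up purely in the output.
Call chain: main -> merge_totals(0, 3) (called at line 46).
First divergence: there is none — every log position agrees.
Execution walk:
  rate_window([1, 9, 2, 10, 2, 8]) -> 1  [called from rank_cells, line 26]
  scan_readings([1, 9, 2, 10, 2, 8], 8) -> 19  [called from rank_cells, line 27]
  trim_outliers(1, 19) -> 0  [called from rank_cells, line 29]
  rank_cells([1, 9, 2, 10, 2, 8], 8) -> 0  [called from main, line 44]
  merge_totals(0, 3) -> 0  [called from main, line 46]
Log line origins:
  1: from main, line 43
  2: from rank_cells, line 25
  3: from rate_window, line 2
  4: from rate_window, line 7
  5: from scan_readings, line 11
  6: from scan_readings, line 16
  7: from rank_cells, line 28
  8: from main, line 45
  9: from merge_totals, line 32
A correct fix: line 47: replace `limit` with `bound`.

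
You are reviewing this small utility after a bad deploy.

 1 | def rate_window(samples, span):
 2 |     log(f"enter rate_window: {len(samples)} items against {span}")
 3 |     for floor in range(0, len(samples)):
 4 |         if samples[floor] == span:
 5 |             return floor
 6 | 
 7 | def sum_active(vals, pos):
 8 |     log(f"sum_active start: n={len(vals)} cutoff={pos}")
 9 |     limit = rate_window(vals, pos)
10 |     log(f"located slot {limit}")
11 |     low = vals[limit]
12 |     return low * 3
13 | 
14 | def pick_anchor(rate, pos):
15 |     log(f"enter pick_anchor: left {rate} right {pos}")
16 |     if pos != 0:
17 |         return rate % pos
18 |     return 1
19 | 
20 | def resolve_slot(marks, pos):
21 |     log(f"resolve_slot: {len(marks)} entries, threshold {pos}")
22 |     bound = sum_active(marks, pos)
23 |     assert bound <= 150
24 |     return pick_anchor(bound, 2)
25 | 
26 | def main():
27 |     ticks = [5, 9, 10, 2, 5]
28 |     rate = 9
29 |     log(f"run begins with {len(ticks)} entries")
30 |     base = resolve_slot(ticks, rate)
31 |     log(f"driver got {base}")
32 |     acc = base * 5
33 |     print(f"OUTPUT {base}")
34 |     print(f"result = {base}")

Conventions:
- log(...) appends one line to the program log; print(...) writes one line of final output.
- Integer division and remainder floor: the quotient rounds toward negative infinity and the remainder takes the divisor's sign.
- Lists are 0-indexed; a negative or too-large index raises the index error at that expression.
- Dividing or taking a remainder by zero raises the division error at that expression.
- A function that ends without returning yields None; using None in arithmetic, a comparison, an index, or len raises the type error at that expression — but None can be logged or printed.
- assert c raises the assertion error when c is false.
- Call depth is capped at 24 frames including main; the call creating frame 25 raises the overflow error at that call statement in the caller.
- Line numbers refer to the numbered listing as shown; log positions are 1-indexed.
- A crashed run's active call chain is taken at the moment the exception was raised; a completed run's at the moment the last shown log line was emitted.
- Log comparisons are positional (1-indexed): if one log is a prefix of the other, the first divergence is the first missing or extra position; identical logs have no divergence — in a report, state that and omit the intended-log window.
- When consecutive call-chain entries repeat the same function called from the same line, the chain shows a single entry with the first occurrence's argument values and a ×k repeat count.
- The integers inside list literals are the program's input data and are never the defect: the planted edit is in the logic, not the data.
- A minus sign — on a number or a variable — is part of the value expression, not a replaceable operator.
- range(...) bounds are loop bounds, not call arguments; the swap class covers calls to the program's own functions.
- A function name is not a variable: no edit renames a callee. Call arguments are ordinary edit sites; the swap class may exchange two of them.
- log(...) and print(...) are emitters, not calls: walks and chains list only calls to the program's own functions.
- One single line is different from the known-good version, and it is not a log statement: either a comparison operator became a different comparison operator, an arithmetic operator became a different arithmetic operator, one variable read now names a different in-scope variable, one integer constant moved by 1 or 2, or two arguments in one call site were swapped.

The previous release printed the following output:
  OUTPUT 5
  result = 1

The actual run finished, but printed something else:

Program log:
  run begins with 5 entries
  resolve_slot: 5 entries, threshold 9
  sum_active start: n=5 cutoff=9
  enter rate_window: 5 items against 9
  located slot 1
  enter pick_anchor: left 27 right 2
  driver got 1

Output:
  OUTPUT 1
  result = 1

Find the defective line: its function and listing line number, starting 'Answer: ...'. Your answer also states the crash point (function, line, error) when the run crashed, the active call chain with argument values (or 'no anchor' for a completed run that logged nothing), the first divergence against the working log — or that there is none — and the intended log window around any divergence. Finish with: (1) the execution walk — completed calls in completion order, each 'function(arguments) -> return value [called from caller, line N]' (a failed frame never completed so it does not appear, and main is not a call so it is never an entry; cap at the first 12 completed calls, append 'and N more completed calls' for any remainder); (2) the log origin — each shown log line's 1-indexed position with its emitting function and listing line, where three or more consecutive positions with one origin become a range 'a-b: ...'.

Answer: the defect is in main at line 33.
The tell: Every logged value matches the working version; the printed result is what differs.
Call chain: main.
First divergence: there is none — every log position agrees.
Execution walk:
  rate_window([5, 9, 10, 2, 5], 9) -> 1  [called from sum_active, line 9]
  sum_active([5, 9, 10, 2, 5], 9) -> 27  [called from resolve_slot, line 22]
  pick_anchor(27, 2) -> 1  [called from resolve_slot, line 24]
  resolve_slot([5, 9, 10, 2, 5], 9) -> 1  [called from main, line 30]
Log origin:
  1: logged in main at line 29
  2: logged in resolve_slot at line 21
  3: logged in sum_active at line 8
  4: logged in rate_window at line 2
  5: logged in sum_active at line 10
  6: logged in pick_anchor at line 15
  7: logged in main at line 31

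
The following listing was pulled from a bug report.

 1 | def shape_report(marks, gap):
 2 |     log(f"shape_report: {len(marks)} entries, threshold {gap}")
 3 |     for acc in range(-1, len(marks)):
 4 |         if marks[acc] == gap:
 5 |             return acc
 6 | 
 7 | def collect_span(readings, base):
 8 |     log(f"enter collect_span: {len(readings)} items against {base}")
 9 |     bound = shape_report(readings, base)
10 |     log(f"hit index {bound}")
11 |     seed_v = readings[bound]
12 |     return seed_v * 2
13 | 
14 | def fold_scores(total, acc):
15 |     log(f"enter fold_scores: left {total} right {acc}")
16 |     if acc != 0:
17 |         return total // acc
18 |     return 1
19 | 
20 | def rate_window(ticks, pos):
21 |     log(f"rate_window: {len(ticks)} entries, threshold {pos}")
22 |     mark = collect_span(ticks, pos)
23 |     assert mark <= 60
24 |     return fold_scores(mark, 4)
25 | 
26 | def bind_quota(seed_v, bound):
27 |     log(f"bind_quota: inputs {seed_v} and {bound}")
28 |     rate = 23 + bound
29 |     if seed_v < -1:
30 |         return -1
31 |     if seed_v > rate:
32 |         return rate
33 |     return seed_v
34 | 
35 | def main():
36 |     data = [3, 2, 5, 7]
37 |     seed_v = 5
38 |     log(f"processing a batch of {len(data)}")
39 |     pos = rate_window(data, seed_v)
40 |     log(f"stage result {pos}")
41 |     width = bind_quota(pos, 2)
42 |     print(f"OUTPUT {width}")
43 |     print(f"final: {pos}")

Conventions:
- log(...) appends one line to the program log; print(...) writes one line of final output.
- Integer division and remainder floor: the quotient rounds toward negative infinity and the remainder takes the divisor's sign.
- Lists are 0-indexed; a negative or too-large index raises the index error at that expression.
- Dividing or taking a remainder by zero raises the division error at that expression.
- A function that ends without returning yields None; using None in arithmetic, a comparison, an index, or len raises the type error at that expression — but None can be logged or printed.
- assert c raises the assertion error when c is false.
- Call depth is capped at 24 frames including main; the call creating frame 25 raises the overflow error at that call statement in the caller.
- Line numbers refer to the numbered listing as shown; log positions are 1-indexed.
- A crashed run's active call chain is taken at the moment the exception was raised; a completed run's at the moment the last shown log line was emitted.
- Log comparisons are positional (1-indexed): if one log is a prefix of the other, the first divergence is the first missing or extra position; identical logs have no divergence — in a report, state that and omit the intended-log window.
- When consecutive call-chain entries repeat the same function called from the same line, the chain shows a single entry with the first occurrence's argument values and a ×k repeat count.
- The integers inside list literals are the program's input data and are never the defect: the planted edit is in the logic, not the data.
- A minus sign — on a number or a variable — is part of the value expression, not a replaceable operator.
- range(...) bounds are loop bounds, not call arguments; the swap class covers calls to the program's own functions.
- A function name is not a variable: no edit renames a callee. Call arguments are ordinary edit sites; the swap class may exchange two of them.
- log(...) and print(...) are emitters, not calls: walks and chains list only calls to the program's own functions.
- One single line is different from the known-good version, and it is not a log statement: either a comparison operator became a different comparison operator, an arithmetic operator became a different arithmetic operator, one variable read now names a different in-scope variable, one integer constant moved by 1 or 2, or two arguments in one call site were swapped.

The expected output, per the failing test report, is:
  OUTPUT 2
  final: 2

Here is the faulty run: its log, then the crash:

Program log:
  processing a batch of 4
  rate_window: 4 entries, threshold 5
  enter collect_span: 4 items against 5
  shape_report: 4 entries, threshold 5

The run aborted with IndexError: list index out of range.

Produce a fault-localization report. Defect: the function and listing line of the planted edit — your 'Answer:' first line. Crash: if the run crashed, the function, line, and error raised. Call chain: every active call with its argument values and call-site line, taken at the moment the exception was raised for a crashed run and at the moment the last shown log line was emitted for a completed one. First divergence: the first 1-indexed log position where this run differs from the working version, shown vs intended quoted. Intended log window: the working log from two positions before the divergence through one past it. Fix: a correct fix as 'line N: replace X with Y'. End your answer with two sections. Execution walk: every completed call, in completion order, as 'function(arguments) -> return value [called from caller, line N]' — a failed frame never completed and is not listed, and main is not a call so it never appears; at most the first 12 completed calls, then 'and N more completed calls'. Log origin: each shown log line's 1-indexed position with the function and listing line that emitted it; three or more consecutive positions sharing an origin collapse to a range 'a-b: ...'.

Answer: the defect is in shape_report at line 3.
Key fact: The shown log is a 4-line prefix of the intended one, whose next entry is 'hit index 2'.
Crash: shape_report, line 4, IndexError.
Call chain: main -> rate_window([3, 2, 5, 7], 5) (called at line 39) -> collect_span([3, 2, 5, 7], 5) (called at line 22) -> shape_report([3, 2, 5, 7], 5) (called at line 9).
First divergence: position 5 — after 4 matching lines the faulty run goes silent; intended next line 'hit index 2'.
Intended log window:
  3: enter collect_span: 4 items against 5
  4: shape_report: 4 entries, threshold 5
  5: hit index 2
  6: enter fold_scores: left 10 right 4
Execution walk:
  (no call completed)
Origin of each log line:
  1: from main, line 38
  2: from rate_window, line 21
  3: from collect_span, line 8
  4: from shape_report, line 2
A correct fix: line 3: replace `-1` with `0`.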